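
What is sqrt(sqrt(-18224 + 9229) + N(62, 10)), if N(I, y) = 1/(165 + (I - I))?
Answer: sqrt(165 + 27225*I*sqrt(8995))/165 ≈ 6.8865 + 6.8861*I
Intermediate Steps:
N(I, y) = 1/165 (N(I, y) = 1/(165 + 0) = 1/165)
sqrt(sqrt(-18224 + 9229) + N(62, 10)) = sqrt(sqrt(-18224 + 9229) + 1/165) = sqrt(sqrt(-8995) + 1/165) = sqrt(I*sqrt(8995) + 1/165) = sqrt(1/165 + I*sqrt(8995))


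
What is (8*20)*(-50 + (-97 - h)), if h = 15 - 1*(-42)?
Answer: -32640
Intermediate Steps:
h = 57 (h = 15 + 42 = 57)
(8*20)*(-50 + (-97 - h)) = (8*20)*(-50 + (-97 - 1*57)) = 160*(-50 + (-97 - 57)) = 160*(-50 - 154) = 160*(-204) = -32640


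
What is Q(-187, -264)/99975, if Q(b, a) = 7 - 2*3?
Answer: 1/99975 ≈ 1.0003e-5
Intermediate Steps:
Q(b, a) = 1 (Q(b, a) = 7 - 6 = 1)
Q(-187, -264)/99975 = 1/99975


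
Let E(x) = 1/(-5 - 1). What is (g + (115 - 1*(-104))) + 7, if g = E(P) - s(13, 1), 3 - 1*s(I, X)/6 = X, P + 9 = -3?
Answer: 1283/6 ≈ 213.83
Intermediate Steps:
P = -12 (P = -9 - 3 = -12)
s(I, X) = 18 - 6*X
E(x) = -⅙ (E(x) = 1/(-6) = -⅙)
g = -73/6 (g = -⅙ - (18 - 6*1) = -⅙ - (18 - 6) = -⅙ - 1*12 = -⅙ - 12 = -73/6 ≈ -12.167)
(g + (115 - 1*(-104))) + 7 = (-73/6 + (115 - 1*(-104))) + 7 = (-73/6 + (115 + 104)) + 7 = (-73/6 + 219) + 7 = 1241/6 + 7 = 1283/6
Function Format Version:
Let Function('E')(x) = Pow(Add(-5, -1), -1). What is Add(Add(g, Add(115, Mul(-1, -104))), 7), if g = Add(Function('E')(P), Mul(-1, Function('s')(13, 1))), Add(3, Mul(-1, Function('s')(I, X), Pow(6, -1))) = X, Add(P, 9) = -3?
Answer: Rational(1283, 6) ≈ 213.83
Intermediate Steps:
P = -12 (P = Add(-9, -3) = -12)
Function('s')(I, X) = Add(18, Mul(-6, X))
Function('E')(x) = Rational(-1, 6) (Function('E')(x) = Pow(-6, -1) = Rational(-1, 6))
g = Rational(-73, 6) (g = Add(Rational(-1, 6), Mul(-1, Add(18, Mul(-6, 1)))) = Add(Rational(-1, 6), Mul(-1, Add(18, -6))) = Add(Rational(-1, 6), Mul(-1, 12)) = Add(Rational(-1, 6), -12) = Rational(-73, 6) ≈ -12.167)
Add(Add(g, Add(115, Mul(-1, -104))), 7) = Add(Add(Rational(-73, 6), Add(115, Mul(-1, -104))), 7) = Add(Add(Rational(-73, 6), Add(115, 104)), 7) = Add(Add(Rational(-73, 6), 219), 7) = Add(Rational(1241, 6), 7) = Rational(1283, 6)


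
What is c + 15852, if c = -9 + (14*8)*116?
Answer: 28835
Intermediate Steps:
c = 12983 (c = -9 + 112*116 = -9 + 12992 = 12983)
c + 15852 = 12983 + 15852 = 28835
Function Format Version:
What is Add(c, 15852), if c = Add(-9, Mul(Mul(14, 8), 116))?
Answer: 28835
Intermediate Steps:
c = 12983 (c = Add(-9, Mul(112, 116)) = Add(-9, 12992) = 12983)
Add(c, 15852) = Add(12983, 15852) = 28835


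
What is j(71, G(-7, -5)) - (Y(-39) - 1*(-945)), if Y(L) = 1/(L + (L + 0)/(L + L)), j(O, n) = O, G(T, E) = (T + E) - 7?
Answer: -67296/77 ≈ -873.97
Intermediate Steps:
G(T, E) = -7 + E + T (G(T, E) = (E + T) - 7 = -7 + E + T)
Y(L) = 1/(½ + L) (Y(L) = 1/(L + L/((2*L))) = 1/(L + L*(1/(2*L))) = 1/(L + ½) = 1/(½ + L))
j(71, G(-7, -5)) - (Y(-39) - 1*(-945)) = 71 - (2/(1 + 2*(-39)) - 1*(-945)) = 71 - (2/(1 - 78) + 945) = 71 - (2/(-77) + 945) = 71 - (2*(-1/77) + 945) = 71 - (-2/77 + 945) = 71 - 1*72763/77 = 71 - 72763/77 = -67296/77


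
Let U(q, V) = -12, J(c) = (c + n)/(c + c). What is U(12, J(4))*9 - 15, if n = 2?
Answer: -123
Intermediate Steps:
J(c) = (2 + c)/(2*c) (J(c) = (c + 2)/(c + c) = (2 + c)/((2*c)) = (2 + c)*(1/(2*c)) = (2 + c)/(2*c))
U(12, J(4))*9 - 15 = -12*9 - 15 = -108 - 15 = -123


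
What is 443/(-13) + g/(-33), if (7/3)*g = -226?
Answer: -31173/1001 ≈ -31.142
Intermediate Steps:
g = -678/7 (g = (3/7)*(-226) = -678/7 ≈ -96.857)
443/(-13) + g/(-33) = 443/(-13) - 678/7/(-33) = 443*(-1/13) - 678/7*(-1/33) = -443/13 + 226/77 = -31173/1001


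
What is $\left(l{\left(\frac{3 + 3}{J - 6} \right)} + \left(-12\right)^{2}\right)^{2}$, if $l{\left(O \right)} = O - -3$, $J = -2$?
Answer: $\frac{342225}{16} \approx 21389.0$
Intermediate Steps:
$l{\left(O \right)} = 3 + O$ ($l{\left(O \right)} = O + 3 = 3 + O$)
$\left(l{\left(\frac{3 + 3}{J - 6} \right)} + \left(-12\right)^{2}\right)^{2} = \left(\left(3 + \frac{3 + 3}{-2 - 6}\right) + \left(-12\right)^{2}\right)^{2} = \left(\left(3 + \frac{6}{-8}\right) + 144\right)^{2} = \left(\left(3 + 6 \left(- \frac{1}{8}\right)\right) + 144\right)^{2} = \left(\left(3 - \frac{3}{4}\right) + 144\right)^{2} = \left(\frac{9}{4} + 144\right)^{2} = \left(\frac{585}{4}\right)^{2} = \frac{342225}{16}$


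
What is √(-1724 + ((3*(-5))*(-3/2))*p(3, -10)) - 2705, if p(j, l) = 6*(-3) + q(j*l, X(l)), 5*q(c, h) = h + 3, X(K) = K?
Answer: -2705 + I*√8642/2 ≈ -2705.0 + 46.481*I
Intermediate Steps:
q(c, h) = ⅗ + h/5 (q(c, h) = (h + 3)/5 = (3 + h)/5 = ⅗ + h/5)
p(j, l) = -87/5 + l/5 (p(j, l) = 6*(-3) + (⅗ + l/5) = -18 + (⅗ + l/5) = -87/5 + l/5)
√(-1724 + ((3*(-5))*(-3/2))*p(3, -10)) - 2705 = √(-1724 + ((3*(-5))*(-3/2))*(-87/5 + (⅕)*(-10))) - 2705 = √(-1724 + (-(-45)/2)*(-87/5 - 2)) - 2705 = √(-1724 - 15*(-3/2)*(-97/5)) - 2705 = √(-1724 + (45/2)*(-97/5)) - 2705 = √(-1724 - 873/2) - 2705 = √(-4321/2) - 2705 = I*√8642/2 - 2705 = -2705 + I*√8642/2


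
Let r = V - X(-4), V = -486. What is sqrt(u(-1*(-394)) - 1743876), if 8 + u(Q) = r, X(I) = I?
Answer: I*sqrt(1744366) ≈ 1320.7*I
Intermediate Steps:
r = -482 (r = -486 - 1*(-4) = -486 + 4 = -482)
u(Q) = -490 (u(Q) = -8 - 482 = -490)
sqrt(u(-1*(-394)) - 1743876) = sqrt(-490 - 1743876) = sqrt(-1744366) = I*sqrt(1744366)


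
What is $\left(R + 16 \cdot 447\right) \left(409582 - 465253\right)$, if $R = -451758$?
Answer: $24751660626$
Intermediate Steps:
$\left(R + 16 \cdot 447\right) \left(409582 - 465253\right) = \left(-451758 + 16 \cdot 447\right) \left(409582 - 465253\right) = \left(-451758 + 7152\right) \left(409582 - 465253\right) = \left(-444606\right) \left(-55671\right) = 24751660626$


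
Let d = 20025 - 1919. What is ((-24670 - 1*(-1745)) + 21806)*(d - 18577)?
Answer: 527049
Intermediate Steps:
d = 18106
((-24670 - 1*(-1745)) + 21806)*(d - 18577) = ((-24670 - 1*(-1745)) + 21806)*(18106 - 18577) = ((-24670 + 1745) + 21806)*(-471) = (-22925 + 21806)*(-471) = -1119*(-471) = 527049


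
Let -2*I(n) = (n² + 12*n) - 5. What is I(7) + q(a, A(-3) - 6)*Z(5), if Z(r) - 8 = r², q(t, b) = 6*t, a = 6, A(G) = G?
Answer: 1124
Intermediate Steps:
I(n) = 5/2 - 6*n - n²/2 (I(n) = -((n² + 12*n) - 5)/2 = -(-5 + n² + 12*n)/2 = 5/2 - 6*n - n²/2)
Z(r) = 8 + r²
I(7) + q(a, A(-3) - 6)*Z(5) = (5/2 - 6*7 - ½*7²) + (6*6)*(8 + 5²) = (5/2 - 42 - ½*49) + 36*(8 + 25) = (5/2 - 42 - 49/2) + 36*33 = -64 + 1188 = 1124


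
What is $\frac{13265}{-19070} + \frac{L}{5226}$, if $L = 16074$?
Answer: $\frac{7906943}{3321994} \approx 2.3802$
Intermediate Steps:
$\frac{13265}{-19070} + \frac{L}{5226} = \frac{13265}{-19070} + \frac{16074}{5226} = 13265 \left(- \frac{1}{19070}\right) + 16074 \cdot \frac{1}{5226} = - \frac{2653}{3814} + \frac{2679}{871} = \frac{7906943}{3321994}$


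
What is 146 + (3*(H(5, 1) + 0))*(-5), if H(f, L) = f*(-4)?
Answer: 446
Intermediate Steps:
H(f, L) = -4*f
146 + (3*(H(5, 1) + 0))*(-5) = 146 + (3*(-4*5 + 0))*(-5) = 146 + (3*(-20 + 0))*(-5) = 146 + (3*(-20))*(-5) = 146 - 60*(-5) = 146 + 300 = 446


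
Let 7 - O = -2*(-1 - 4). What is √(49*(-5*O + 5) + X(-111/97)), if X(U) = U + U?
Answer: √9199286/97 ≈ 31.268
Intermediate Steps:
O = -3 (O = 7 - (-2)*(-1 - 4) = 7 - (-2)*(-5) = 7 - 1*10 = 7 - 10 = -3)
X(U) = 2*U
√(49*(-5*O + 5) + X(-111/97)) = √(49*(-5*(-3) + 5) + 2*(-111/97)) = √(49*(15 + 5) + 2*(-111*1/97)) = √(49*20 + 2*(-111/97)) = √(980 - 222/97) = √(94838/97) = √9199286/97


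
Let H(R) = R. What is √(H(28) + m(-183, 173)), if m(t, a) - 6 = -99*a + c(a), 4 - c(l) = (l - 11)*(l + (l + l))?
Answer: I*√101167 ≈ 318.07*I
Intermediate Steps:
c(l) = 4 - 3*l*(-11 + l) (c(l) = 4 - (l - 11)*(l + (l + l)) = 4 - (-11 + l)*(l + 2*l) = 4 - (-11 + l)*3*l = 4 - 3*l*(-11 + l))
m(t, a) = 10 - 66*a - 3*a² (m(t, a) = 6 + (-99*a + (4 - 3*a² + 33*a)) = 6 + (4 - 66*a - 3*a²) = 10 - 66*a - 3*a²)
√(H(28) + m(-183, 173)) = √(28 + (10 - 66*173 - 3*173²)) = √(28 + (10 - 11418 - 3*29929)) = √(28 + (10 - 11418 - 89787)) = √(28 - 101195) = √(-101167) = I*√101167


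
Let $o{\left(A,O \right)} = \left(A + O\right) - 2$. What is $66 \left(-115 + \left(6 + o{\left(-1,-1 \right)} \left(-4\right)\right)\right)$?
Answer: $-6138$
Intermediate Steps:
$o{\left(A,O \right)} = -2 + A + O$
$66 \left(-115 + \left(6 + o{\left(-1,-1 \right)} \left(-4\right)\right)\right) = 66 \left(-115 + \left(6 + \left(-2 - 1 - 1\right) \left(-4\right)\right)\right) = 66 \left(-115 + \left(6 - -16\right)\right) = 66 \left(-115 + \left(6 + 16\right)\right) = 66 \left(-115 + 22\right) = 66 \left(-93\right) = -6138$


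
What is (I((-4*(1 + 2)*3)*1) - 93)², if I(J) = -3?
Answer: 9216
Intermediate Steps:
(I((-4*(1 + 2)*3)*1) - 93)² = (-3 - 93)² = (-96)² = 9216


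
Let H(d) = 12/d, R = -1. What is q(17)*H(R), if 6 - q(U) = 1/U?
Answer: -1212/17 ≈ -71.294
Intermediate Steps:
q(U) = 6 - 1/U
q(17)*H(R) = (6 - 1/17)*(12/(-1)) = (6 - 1*1/17)*(12*(-1)) = (6 - 1/17)*(-12) = (101/17)*(-12) = -1212/17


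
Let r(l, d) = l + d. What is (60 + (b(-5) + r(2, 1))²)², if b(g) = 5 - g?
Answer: 52441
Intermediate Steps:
r(l, d) = d + l
(60 + (b(-5) + r(2, 1))²)² = (60 + ((5 - 1*(-5)) + (1 + 2))²)² = (60 + ((5 + 5) + 3)²)² = (60 + (10 + 3)²)² = (60 + 13²)² = (60 + 169)² = 229² = 52441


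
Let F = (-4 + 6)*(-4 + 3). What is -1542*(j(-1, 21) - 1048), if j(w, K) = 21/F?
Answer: 1632207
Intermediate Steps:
F = -2 (F = 2*(-1) = -2)
j(w, K) = -21/2 (j(w, K) = 21/(-2) = 21*(-1/2) = -21/2)
-1542*(j(-1, 21) - 1048) = -1542*(-21/2 - 1048) = -1542*(-2117/2) = 1632207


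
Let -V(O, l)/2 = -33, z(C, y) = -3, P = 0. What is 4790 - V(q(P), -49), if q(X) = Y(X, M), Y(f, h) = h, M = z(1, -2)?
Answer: 4724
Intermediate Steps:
M = -3
q(X) = -3
V(O, l) = 66 (V(O, l) = -2*(-33) = 66)
4790 - V(q(P), -49) = 4790 - 1*66 = 4790 - 66 = 4724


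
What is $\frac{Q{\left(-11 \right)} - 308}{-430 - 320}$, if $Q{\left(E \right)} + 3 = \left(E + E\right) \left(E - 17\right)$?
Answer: $- \frac{61}{150} \approx -0.40667$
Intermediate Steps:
$Q{\left(E \right)} = -3 + 2 E \left(-17 + E\right)$ ($Q{\left(E \right)} = -3 + \left(E + E\right) \left(E - 17\right) = -3 + 2 E \left(-17 + E\right)$)
$\frac{Q{\left(-11 \right)} - 308}{-430 - 320} = \frac{\left(-3 - -374 + 2 \left(-11\right)^{2}\right) - 308}{-430 - 320} = \frac{\left(-3 + 374 + 2 \cdot 121\right) - 308}{-750} = \left(\left(-3 + 374 + 242\right) - 308\right) \left(- \frac{1}{750}\right) = \left(613 - 308\right) \left(- \frac{1}{750}\right) = 305 \left(- \frac{1}{750}\right) = - \frac{61}{150}$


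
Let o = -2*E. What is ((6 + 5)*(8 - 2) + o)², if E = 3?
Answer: 3600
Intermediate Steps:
o = -6 (o = -2*3 = -6)
((6 + 5)*(8 - 2) + o)² = ((6 + 5)*(8 - 2) - 6)² = (11*6 - 6)² = (66 - 6)² = 60² = 3600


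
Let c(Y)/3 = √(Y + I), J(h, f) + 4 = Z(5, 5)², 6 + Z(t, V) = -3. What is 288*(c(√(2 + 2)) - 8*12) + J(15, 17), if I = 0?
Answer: -27571 + 864*√2 ≈ -26349.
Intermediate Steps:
Z(t, V) = -9 (Z(t, V) = -6 - 3 = -9)
J(h, f) = 77 (J(h, f) = -4 + (-9)² = -4 + 81 = 77)
c(Y) = 3*√Y (c(Y) = 3*√(Y + 0) = 3*√Y)
288*(c(√(2 + 2)) - 8*12) + J(15, 17) = 288*(3*√(√(2 + 2)) - 8*12) + 77 = 288*(3*√(√4) - 96) + 77 = 288*(3*√2 - 96) + 77 = 288*(-96 + 3*√2) + 77 = (-27648 + 864*√2) + 77 = -27571 + 864*√2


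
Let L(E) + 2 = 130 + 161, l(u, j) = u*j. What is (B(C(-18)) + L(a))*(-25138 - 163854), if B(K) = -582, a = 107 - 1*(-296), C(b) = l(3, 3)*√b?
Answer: 55374656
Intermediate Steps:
l(u, j) = j*u
C(b) = 9*√b (C(b) = (3*3)*√b = 9*√b)
a = 403 (a = 107 + 296 = 403)
L(E) = 289 (L(E) = -2 + (130 + 161) = -2 + 291 = 289)
(B(C(-18)) + L(a))*(-25138 - 163854) = (-582 + 289)*(-25138 - 163854) = -293*(-188992) = 55374656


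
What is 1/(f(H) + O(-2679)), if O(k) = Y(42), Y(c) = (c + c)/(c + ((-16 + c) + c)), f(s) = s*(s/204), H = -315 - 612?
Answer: 3740/15757221 ≈ 0.00023735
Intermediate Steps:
H = -927
f(s) = s²/204 (f(s) = s*(s*(1/204)) = s*(s/204) = s²/204)
Y(c) = 2*c/(-16 + 3*c) (Y(c) = (2*c)/(c + (-16 + 2*c)) = (2*c)/(-16 + 3*c) = 2*c/(-16 + 3*c))
O(k) = 42/55 (O(k) = 2*42/(-16 + 3*42) = 2*42/(-16 + 126) = 2*42/110 = 2*42*(1/110) = 42/55)
1/(f(H) + O(-2679)) = 1/((1/204)*(-927)² + 42/55) = 1/((1/204)*859329 + 42/55) = 1/(286443/68 + 42/55) = 1/(15757221/3740) = 3740/15757221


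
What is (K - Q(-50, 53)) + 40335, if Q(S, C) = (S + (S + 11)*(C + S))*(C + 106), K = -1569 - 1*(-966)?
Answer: 66285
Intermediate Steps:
K = -603 (K = -1569 + 966 = -603)
Q(S, C) = (106 + C)*(S + (11 + S)*(C + S)) (Q(S, C) = (S + (11 + S)*(C + S))*(106 + C) = (106 + C)*(S + (11 + S)*(C + S)))
(K - Q(-50, 53)) + 40335 = (-603 - (11*53**2 + 106*(-50)**2 + 1166*53 + 1272*(-50) + 53*(-50)**2 - 50*53**2 + 118*53*(-50))) + 40335 = (-603 - (11*2809 + 106*2500 + 61798 - 63600 + 53*2500 - 50*2809 - 312700)) + 40335 = (-603 - (30899 + 265000 + 61798 - 63600 + 132500 - 140450 - 312700)) + 40335 = (-603 - 1*(-26553)) + 40335 = (-603 + 26553) + 40335 = 25950 + 40335 = 66285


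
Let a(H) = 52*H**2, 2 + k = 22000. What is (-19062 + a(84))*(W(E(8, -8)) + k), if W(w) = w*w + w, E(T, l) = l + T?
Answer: 7652004300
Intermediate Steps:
E(T, l) = T + l
W(w) = w + w**2 (W(w) = w**2 + w = w + w**2)
k = 21998 (k = -2 + 22000 = 21998)
(-19062 + a(84))*(W(E(8, -8)) + k) = (-19062 + 52*84**2)*((8 - 8)*(1 + (8 - 8)) + 21998) = (-19062 + 52*7056)*(0*(1 + 0) + 21998) = (-19062 + 366912)*(0*1 + 21998) = 347850*(0 + 21998) = 347850*21998 = 7652004300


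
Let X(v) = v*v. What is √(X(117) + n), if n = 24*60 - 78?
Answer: √15051 ≈ 122.68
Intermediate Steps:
X(v) = v²
n = 1362 (n = 1440 - 78 = 1362)
√(X(117) + n) = √(117² + 1362) = √(13689 + 1362) = √15051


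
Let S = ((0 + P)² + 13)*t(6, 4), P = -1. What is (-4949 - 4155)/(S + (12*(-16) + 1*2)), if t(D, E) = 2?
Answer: 4552/81 ≈ 56.198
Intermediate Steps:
S = 28 (S = ((0 - 1)² + 13)*2 = ((-1)² + 13)*2 = (1 + 13)*2 = 14*2 = 28)
(-4949 - 4155)/(S + (12*(-16) + 1*2)) = (-4949 - 4155)/(28 + (12*(-16) + 1*2)) = -9104/(28 + (-192 + 2)) = -9104/(28 - 190) = -9104/(-162) = -9104*(-1/162) = 4552/81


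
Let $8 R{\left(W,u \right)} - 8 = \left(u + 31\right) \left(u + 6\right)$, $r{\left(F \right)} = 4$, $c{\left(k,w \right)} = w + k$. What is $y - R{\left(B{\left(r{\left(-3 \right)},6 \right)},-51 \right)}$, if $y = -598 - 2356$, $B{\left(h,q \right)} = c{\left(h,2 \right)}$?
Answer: $- \frac{6135}{2} \approx -3067.5$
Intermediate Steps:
$c{\left(k,w \right)} = k + w$
$B{\left(h,q \right)} = 2 + h$ ($B{\left(h,q \right)} = h + 2 = 2 + h$)
$R{\left(W,u \right)} = 1 + \frac{\left(6 + u\right) \left(31 + u\right)}{8}$ ($R{\left(W,u \right)} = 1 + \frac{\left(u + 31\right) \left(u + 6\right)}{8} = 1 + \frac{\left(31 + u\right) \left(6 + u\right)}{8} = 1 + \frac{\left(6 + u\right) \left(31 + u\right)}{8}$)
$y = -2954$
$y - R{\left(B{\left(r{\left(-3 \right)},6 \right)},-51 \right)} = -2954 - \left(\frac{97}{4} + \frac{\left(-51\right)^{2}}{8} + \frac{37}{8} \left(-51\right)\right) = -2954 - \left(\frac{97}{4} + \frac{1}{8} \cdot 2601 - \frac{1887}{8}\right) = -2954 - \left(\frac{97}{4} + \frac{2601}{8} - \frac{1887}{8}\right) = -2954 - \frac{227}{2} = - \frac{6135}{2}$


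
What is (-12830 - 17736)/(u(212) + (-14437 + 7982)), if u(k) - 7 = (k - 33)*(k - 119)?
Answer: -986/329 ≈ -2.9970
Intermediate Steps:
u(k) = 7 + (-119 + k)*(-33 + k) (u(k) = 7 + (k - 33)*(k - 119) = 7 + (-33 + k)*(-119 + k) = 7 + (-119 + k)*(-33 + k))
(-12830 - 17736)/(u(212) + (-14437 + 7982)) = (-12830 - 17736)/((3934 + 212² - 152*212) + (-14437 + 7982)) = -30566/((3934 + 44944 - 32224) - 6455) = -30566/(16654 - 6455) = -30566/10199 = -30566*1/10199 = -986/329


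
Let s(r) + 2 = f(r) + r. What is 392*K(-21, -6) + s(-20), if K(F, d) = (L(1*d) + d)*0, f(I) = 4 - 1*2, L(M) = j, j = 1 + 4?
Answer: -20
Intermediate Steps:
j = 5
L(M) = 5
f(I) = 2 (f(I) = 4 - 2 = 2)
K(F, d) = 0 (K(F, d) = (5 + d)*0 = 0)
s(r) = r (s(r) = -2 + (2 + r) = r)
392*K(-21, -6) + s(-20) = 392*0 - 20 = 0 - 20 = -20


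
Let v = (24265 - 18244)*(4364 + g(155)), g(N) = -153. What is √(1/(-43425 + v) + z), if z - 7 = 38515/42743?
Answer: √1027526293036261078784318/360622776486 ≈ 2.8109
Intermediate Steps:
v = 25354431 (v = (24265 - 18244)*(4364 - 153) = 6021*4211 = 25354431)
z = 337716/42743 (z = 7 + 38515/42743 = 337716/42743 ≈ 7.9011)
√(1/(-43425 + v) + z) = √(1/(-43425 + 25354431) + 337716/42743) = √(1/25311006 + 337716/42743) = √(8547931745039/1081868329458) = √1027526293036261078784318/360622776486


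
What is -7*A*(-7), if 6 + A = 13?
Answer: 343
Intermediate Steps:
A = 7 (A = -6 + 13 = 7)
-7*A*(-7) = -7*7*(-7) = -49*(-7) = 343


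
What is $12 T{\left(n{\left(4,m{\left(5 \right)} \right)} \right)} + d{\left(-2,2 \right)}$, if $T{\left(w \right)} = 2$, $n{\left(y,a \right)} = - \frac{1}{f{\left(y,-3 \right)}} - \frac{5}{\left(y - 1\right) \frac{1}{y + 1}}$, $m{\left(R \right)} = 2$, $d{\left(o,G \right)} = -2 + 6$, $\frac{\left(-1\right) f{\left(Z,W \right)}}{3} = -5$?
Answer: $28$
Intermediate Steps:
$f{\left(Z,W \right)} = 15$ ($f{\left(Z,W \right)} = \left(-3\right) \left(-5\right) = 15$)
$d{\left(o,G \right)} = 4$
$n{\left(y,a \right)} = - \frac{1}{15} - \frac{5 \left(1 + y\right)}{-1 + y}$ ($n{\left(y,a \right)} = - \frac{1}{15} - \frac{5}{\left(y - 1\right) \frac{1}{y + 1}} = \left(-1\right) \frac{1}{15} - \frac{5}{\left(-1 + y\right) \frac{1}{1 + y}} = - \frac{1}{15} - \frac{5}{\frac{1}{1 + y} \left(-1 + y\right)} = - \frac{1}{15} - 5 \frac{1 + y}{-1 + y} = - \frac{1}{15} - \frac{5 \left(1 + y\right)}{-1 + y}$)
$12 T{\left(n{\left(4,m{\left(5 \right)} \right)} \right)} + d{\left(-2,2 \right)} = 12 \cdot 2 + 4 = 24 + 4 = 28$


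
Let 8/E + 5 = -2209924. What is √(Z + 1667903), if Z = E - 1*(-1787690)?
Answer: √16876377354506704881/2209929 ≈ 1858.9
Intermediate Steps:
E = -8/2209929 (E = 8/(-5 - 2209924) = 8/(-2209929) = 8*(-1/2209929) = -8/2209929 ≈ -3.6200e-6)
Z = 3950667974002/2209929 (Z = -8/2209929 - 1*(-1787690) = -8/2209929 + 1787690 = 3950667974002/2209929 ≈ 1.7877e+6)
√(Z + 1667903) = √(3950667974002/2209929 + 1667903) = √(7636615182889/2209929) = √16876377354506704881/2209929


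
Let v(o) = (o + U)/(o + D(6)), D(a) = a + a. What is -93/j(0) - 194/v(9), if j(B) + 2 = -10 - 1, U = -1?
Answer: -26109/52 ≈ -502.10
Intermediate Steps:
D(a) = 2*a
j(B) = -13 (j(B) = -2 + (-10 - 1) = -2 - 11 = -13)
v(o) = (-1 + o)/(12 + o) (v(o) = (o - 1)/(o + 2*6) = (-1 + o)/(o + 12) = (-1 + o)/(12 + o))
-93/j(0) - 194/v(9) = -93/(-13) - 194*(12 + 9)/(-1 + 9) = -93*(-1/13) - 194/(8/21) = 93/13 - 194/((1/21)*8) = 93/13 - 194/8/21 = 93/13 - 194*21/8 = 93/13 - 2037/4 = -26109/52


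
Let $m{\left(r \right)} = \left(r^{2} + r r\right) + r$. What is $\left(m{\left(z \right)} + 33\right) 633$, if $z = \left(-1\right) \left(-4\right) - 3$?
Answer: $22788$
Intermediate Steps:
$z = 1$ ($z = 4 - 3 = 1$)
$m{\left(r \right)} = r + 2 r^{2}$ ($m{\left(r \right)} = \left(r^{2} + r^{2}\right) + r = 2 r^{2} + r = r + 2 r^{2}$)
$\left(m{\left(z \right)} + 33\right) 633 = \left(1 \left(1 + 2 \cdot 1\right) + 33\right) 633 = \left(1 \left(1 + 2\right) + 33\right) 633 = \left(1 \cdot 3 + 33\right) 633 = \left(3 + 33\right) 633 = 36 \cdot 633 = 22788$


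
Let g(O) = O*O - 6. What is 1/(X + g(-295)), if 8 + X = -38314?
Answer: 1/48697 ≈ 2.0535e-5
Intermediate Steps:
g(O) = -6 + O² (g(O) = O² - 6 = -6 + O²)
X = -38322 (X = -8 - 38314 = -38322)
1/(X + g(-295)) = 1/(-38322 + (-6 + (-295)²)) = 1/(-38322 + (-6 + 87025)) = 1/(-38322 + 87019) = 1/48697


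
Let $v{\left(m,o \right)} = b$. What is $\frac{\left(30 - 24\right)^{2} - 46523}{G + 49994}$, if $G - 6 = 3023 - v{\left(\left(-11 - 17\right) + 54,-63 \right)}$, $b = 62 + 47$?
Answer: $- \frac{46487}{52914} \approx -0.87854$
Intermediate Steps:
$b = 109$
$v{\left(m,o \right)} = 109$
$G = 2920$ ($G = 6 + \left(3023 - 109\right) = 6 + 2914 = 2920$)
$\frac{\left(30 - 24\right)^{2} - 46523}{G + 49994} = \frac{\left(30 - 24\right)^{2} - 46523}{2920 + 49994} = \frac{6^{2} - 46523}{52914} = \left(36 - 46523\right) \frac{1}{52914} = \left(-46487\right) \frac{1}{52914} = - \frac{46487}{52914}$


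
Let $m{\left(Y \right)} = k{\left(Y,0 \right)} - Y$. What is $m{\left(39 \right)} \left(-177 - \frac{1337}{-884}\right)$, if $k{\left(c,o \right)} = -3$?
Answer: $\frac{3257751}{442} \approx 7370.5$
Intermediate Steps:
$m{\left(Y \right)} = -3 - Y$
$m{\left(39 \right)} \left(-177 - \frac{1337}{-884}\right) = \left(-3 - 39\right) \left(-177 - \frac{1337}{-884}\right) = \left(-3 - 39\right) \left(-177 - - \frac{1337}{884}\right) = - 42 \left(-177 + \frac{1337}{884}\right) = \left(-42\right) \left(- \frac{155131}{884}\right) = \frac{3257751}{442}$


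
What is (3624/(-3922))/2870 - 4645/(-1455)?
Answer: 2613974869/818884185 ≈ 3.1921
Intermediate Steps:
(3624/(-3922))/2870 - 4645/(-1455) = (3624*(-1/3922))*(1/2870) - 4645*(-1/1455) = -1812/1961*1/2870 + 929/291 = -906/2814035 + 929/291 = 2613974869/818884185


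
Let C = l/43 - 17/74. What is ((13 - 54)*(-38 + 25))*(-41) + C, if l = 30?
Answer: -69534757/3182 ≈ -21853.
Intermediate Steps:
C = 1489/3182 (C = 30/43 - 17/74 = 1489/3182 ≈ 0.46794)
((13 - 54)*(-38 + 25))*(-41) + C = ((13 - 54)*(-38 + 25))*(-41) + 1489/3182 = -41*(-13)*(-41) + 1489/3182 = 533*(-41) + 1489/3182 = -21853 + 1489/3182 = -69534757/3182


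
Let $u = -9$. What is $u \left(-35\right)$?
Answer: $315$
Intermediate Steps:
$u \left(-35\right) = \left(-9\right) \left(-35\right) = 315$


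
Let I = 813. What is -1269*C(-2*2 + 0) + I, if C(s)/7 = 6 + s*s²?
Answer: 516027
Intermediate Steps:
C(s) = 42 + 7*s³ (C(s) = 7*(6 + s*s²) = 7*(6 + s³) = 42 + 7*s³)
-1269*C(-2*2 + 0) + I = -1269*(42 + 7*(-2*2 + 0)³) + 813 = -1269*(42 + 7*(-4 + 0)³) + 813 = -1269*(42 + 7*(-4)³) + 813 = -1269*(42 + 7*(-64)) + 813 = -1269*(42 - 448) + 813 = -1269*(-406) + 813 = 515214 + 813 = 516027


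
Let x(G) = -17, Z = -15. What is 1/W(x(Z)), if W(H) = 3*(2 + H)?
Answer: -1/45 ≈ -0.022222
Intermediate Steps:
W(H) = 6 + 3*H
1/W(x(Z)) = 1/(6 + 3*(-17)) = 1/(6 - 51) = 1/(-45) = -1/45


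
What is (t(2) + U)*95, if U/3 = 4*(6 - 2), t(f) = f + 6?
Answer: 5320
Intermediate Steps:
t(f) = 6 + f
U = 48 (U = 3*(4*(6 - 2)) = 3*(4*4) = 3*16 = 48)
(t(2) + U)*95 = ((6 + 2) + 48)*95 = (8 + 48)*95 = 56*95 = 5320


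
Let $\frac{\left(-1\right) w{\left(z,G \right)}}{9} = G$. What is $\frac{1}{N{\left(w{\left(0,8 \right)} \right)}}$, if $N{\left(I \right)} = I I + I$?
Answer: $\frac{1}{5112} \approx 0.00019562$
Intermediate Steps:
$w{\left(z,G \right)} = - 9 G$
$N{\left(I \right)} = I + I^{2}$ ($N{\left(I \right)} = I^{2} + I = I + I^{2}$)
$\frac{1}{N{\left(w{\left(0,8 \right)} \right)}} = \frac{1}{\left(-9\right) 8 \left(1 - 72\right)} = \frac{1}{\left(-72\right) \left(1 - 72\right)} = \frac{1}{\left(-72\right) \left(-71\right)} = \frac{1}{5112}$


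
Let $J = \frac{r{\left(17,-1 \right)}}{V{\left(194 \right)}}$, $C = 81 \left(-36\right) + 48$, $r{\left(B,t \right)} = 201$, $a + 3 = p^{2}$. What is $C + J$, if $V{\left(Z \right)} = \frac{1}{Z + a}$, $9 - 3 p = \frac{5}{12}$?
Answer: $\frac{16056739}{432} \approx 37168.0$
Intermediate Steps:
$p = \frac{103}{36}$ ($p = 3 - \frac{5 \cdot \frac{1}{12}}{3} = 3 - \frac{5}{36} = \frac{103}{36} \approx 2.8611$)
$a = \frac{6721}{1296}$ ($a = -3 + \left(\frac{103}{36}\right)^{2} = -3 + \frac{10609}{1296} = \frac{6721}{1296} \approx 5.186$)
$V{\left(Z \right)} = \frac{1}{\frac{6721}{1296} + Z}$ ($V{\left(Z \right)} = \frac{1}{Z + \frac{6721}{1296}} = \frac{1}{\frac{6721}{1296} + Z}$)
$C = -2868$ ($C = -2916 + 48 = -2868$)
$J = \frac{17295715}{432}$ ($J = \frac{201}{1296 \frac{1}{6721 + 1296 \cdot 194}} = \frac{201}{1296 \frac{1}{6721 + 251424}} = \frac{201}{1296 \cdot \frac{1}{258145}} = \frac{201}{\frac{1296}{258145}} = 201 \cdot \frac{258145}{1296} = \frac{17295715}{432} \approx 40036.0$)
$C + J = -2868 + \frac{17295715}{432} = \frac{16056739}{432}$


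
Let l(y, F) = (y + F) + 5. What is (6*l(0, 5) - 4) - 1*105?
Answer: -49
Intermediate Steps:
l(y, F) = 5 + F + y (l(y, F) = (F + y) + 5 = 5 + F + y)
(6*l(0, 5) - 4) - 1*105 = (6*(5 + 5 + 0) - 4) - 1*105 = (6*10 - 4) - 105 = (60 - 4) - 105 = 56 - 105 = -49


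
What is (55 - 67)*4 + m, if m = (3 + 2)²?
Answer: -23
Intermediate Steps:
m = 25 (m = 5² = 25)
(55 - 67)*4 + m = (55 - 67)*4 + 25 = -12*4 + 25 = -48 + 25 = -23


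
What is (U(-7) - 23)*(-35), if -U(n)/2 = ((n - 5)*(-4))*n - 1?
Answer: -22785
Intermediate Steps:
U(n) = 2 - 2*n*(20 - 4*n) (U(n) = -2*(((n - 5)*(-4))*n - 1) = -2*(((-5 + n)*(-4))*n - 1) = -2*((20 - 4*n)*n - 1) = -2*(n*(20 - 4*n) - 1) = -2*(-1 + n*(20 - 4*n)) = 2 - 2*n*(20 - 4*n))
(U(-7) - 23)*(-35) = ((2 - 40*(-7) + 8*(-7)**2) - 23)*(-35) = ((2 + 280 + 8*49) - 23)*(-35) = ((2 + 280 + 392) - 23)*(-35) = (674 - 23)*(-35) = 651*(-35) = -22785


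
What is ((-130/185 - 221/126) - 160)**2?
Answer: 573613861129/21734244 ≈ 26392.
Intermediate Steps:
((-130/185 - 221/126) - 160)**2 = ((-130*1/185 - 221*1/126) - 160)**2 = ((-26/37 - 221/126) - 160)**2 = (-11453/4662 - 160)**2 = (-757373/4662)**2 = 573613861129/21734244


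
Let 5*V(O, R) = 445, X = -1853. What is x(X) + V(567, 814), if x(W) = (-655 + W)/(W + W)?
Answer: 166171/1853 ≈ 89.677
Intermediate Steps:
V(O, R) = 89 (V(O, R) = (1/5)*445 = 89)
x(W) = (-655 + W)/(2*W) (x(W) = (-655 + W)/((2*W)) = (-655 + W)*(1/(2*W)) = (-655 + W)/(2*W))
x(X) + V(567, 814) = (1/2)*(-655 - 1853)/(-1853) + 89 = (1/2)*(-1/1853)*(-2508) + 89 = 1254/1853 + 89 = 166171/1853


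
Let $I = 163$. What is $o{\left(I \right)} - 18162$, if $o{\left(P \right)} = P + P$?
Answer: $-17836$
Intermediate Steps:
$o{\left(P \right)} = 2 P$
$o{\left(I \right)} - 18162 = 2 \cdot 163 - 18162 = 326 - 18162 = -17836$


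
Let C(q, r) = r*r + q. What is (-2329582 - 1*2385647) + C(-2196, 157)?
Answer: -4692776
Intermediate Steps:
C(q, r) = q + r**2 (C(q, r) = r**2 + q = q + r**2)
(-2329582 - 1*2385647) + C(-2196, 157) = (-2329582 - 1*2385647) + (-2196 + 157**2) = (-2329582 - 2385647) + (-2196 + 24649) = -4715229 + 22453 = -4692776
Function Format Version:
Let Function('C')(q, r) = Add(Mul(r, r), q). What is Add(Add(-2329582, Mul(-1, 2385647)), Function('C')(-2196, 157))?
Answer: -4692776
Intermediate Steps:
Function('C')(q, r) = Add(q, Pow(r, 2)) (Function('C')(q, r) = Add(Pow(r, 2), q) = Add(q, Pow(r, 2)))
Add(Add(-2329582, Mul(-1, 2385647)), Function('C')(-2196, 157)) = Add(Add(-2329582, Mul(-1, 2385647)), Add(-2196, Pow(157, 2))) = Add(Add(-2329582, -2385647), Add(-2196, 24649)) = Add(-4715229, 22453) = -4692776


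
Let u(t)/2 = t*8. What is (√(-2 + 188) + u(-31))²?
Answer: (496 - √186)² ≈ 2.3267e+5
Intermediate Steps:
u(t) = 16*t (u(t) = 2*(t*8) = 2*(8*t) = 16*t)
(√(-2 + 188) + u(-31))² = (√(-2 + 188) + 16*(-31))² = (√186 - 496)² = (-496 + √186)²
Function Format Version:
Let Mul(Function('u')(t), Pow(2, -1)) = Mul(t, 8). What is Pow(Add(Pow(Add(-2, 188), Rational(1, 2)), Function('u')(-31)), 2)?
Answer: Pow(Add(496, Mul(-1, Pow(186, Rational(1, 2)))), 2) ≈ 2.3267e+5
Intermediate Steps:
Function('u')(t) = Mul(16, t) (Function('u')(t) = Mul(2, Mul(t, 8)) = Mul(2, Mul(8, t)) = Mul(16, t))
Pow(Add(Pow(Add(-2, 188), Rational(1, 2)), Function('u')(-31)), 2) = Pow(Add(Pow(Add(-2, 188), Rational(1, 2)), Mul(16, -31)), 2) = Pow(Add(Pow(186, Rational(1, 2)), -496), 2) = Pow(Add(-496, Pow(186, Rational(1, 2))), 2)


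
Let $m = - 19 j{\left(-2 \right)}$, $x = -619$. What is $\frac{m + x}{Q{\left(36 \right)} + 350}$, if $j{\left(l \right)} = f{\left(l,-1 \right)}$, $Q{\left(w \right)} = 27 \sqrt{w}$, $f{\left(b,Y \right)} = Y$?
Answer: $- \frac{75}{64} \approx -1.1719$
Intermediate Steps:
$j{\left(l \right)} = -1$
$m = 19$ ($m = \left(-19\right) \left(-1\right) = 19$)
$\frac{m + x}{Q{\left(36 \right)} + 350} = \frac{19 - 619}{27 \sqrt{36} + 350} = - \frac{600}{27 \cdot 6 + 350} = - \frac{600}{162 + 350} = - \frac{600}{512} = \left(-600\right) \frac{1}{512} = - \frac{75}{64}$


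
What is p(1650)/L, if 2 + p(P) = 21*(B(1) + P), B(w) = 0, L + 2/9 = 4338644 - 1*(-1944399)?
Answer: 311832/56547385 ≈ 0.0055145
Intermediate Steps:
L = 56547385/9 (L = -2/9 + (4338644 - 1*(-1944399)) = -2/9 + (4338644 + 1944399) = -2/9 + 6283043 = 56547385/9 ≈ 6.2830e+6)
p(P) = -2 + 21*P (p(P) = -2 + 21*(0 + P) = -2 + 21*P)
p(1650)/L = (-2 + 21*1650)/(56547385/9) = (-2 + 34650)*(9/56547385) = 34648*(9/56547385) = 311832/56547385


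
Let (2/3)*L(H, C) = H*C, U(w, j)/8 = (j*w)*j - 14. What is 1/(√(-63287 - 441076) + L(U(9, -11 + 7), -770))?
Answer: -400400/480960648121 - I*√504363/1442881944363 ≈ -8.325e-7 - 4.922e-10*I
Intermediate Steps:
U(w, j) = -112 + 8*w*j² (U(w, j) = 8*((j*w)*j - 14) = 8*(w*j² - 14) = 8*(-14 + w*j²) = -112 + 8*w*j²)
L(H, C) = 3*C*H/2 (L(H, C) = 3*(H*C)/2 = 3*(C*H)/2 = 3*C*H/2)
1/(√(-63287 - 441076) + L(U(9, -11 + 7), -770)) = 1/(√(-63287 - 441076) + (3/2)*(-770)*(-112 + 8*9*(-11 + 7)²)) = 1/(√(-504363) + (3/2)*(-770)*(-112 + 8*9*(-4)²)) = 1/(I*√504363 + (3/2)*(-770)*(-112 + 8*9*16)) = 1/(I*√504363 + (3/2)*(-770)*(-112 + 1152)) = 1/(I*√504363 + (3/2)*(-770)*1040) = 1/(I*√504363 - 1201200) = 1/(-1201200 + I*√504363)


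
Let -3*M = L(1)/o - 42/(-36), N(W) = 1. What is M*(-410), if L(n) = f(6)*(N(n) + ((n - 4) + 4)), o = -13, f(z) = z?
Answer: 3895/117 ≈ 33.291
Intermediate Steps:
L(n) = 6 + 6*n (L(n) = 6*(1 + ((n - 4) + 4)) = 6*(1 + ((-4 + n) + 4)) = 6*(1 + n) = 6 + 6*n)
M = -19/234 (M = -((6 + 6*1)/(-13) - 42/(-36))/3 = -((6 + 6)*(-1/13) - 42*(-1/36))/3 = -(12*(-1/13) + 7/6)/3 = -(-12/13 + 7/6)/3 = -⅓*19/78 = -19/234 ≈ -0.081197)
M*(-410) = -19/234*(-410) = 3895/117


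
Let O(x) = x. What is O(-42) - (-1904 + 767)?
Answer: 1095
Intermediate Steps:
O(-42) - (-1904 + 767) = -42 - (-1904 + 767) = -42 - 1*(-1137) = -42 + 1137 = 1095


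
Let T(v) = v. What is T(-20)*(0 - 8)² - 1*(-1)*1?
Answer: -1279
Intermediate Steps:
T(-20)*(0 - 8)² - 1*(-1)*1 = -20*(0 - 8)² - 1*(-1)*1 = -20*(-8)² + 1*1 = -20*64 + 1 = -1280 + 1 = -1279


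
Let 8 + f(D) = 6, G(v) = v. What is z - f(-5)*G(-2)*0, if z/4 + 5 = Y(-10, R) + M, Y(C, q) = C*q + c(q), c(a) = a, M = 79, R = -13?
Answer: 764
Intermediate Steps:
f(D) = -2 (f(D) = -8 + 6 = -2)
Y(C, q) = q + C*q (Y(C, q) = C*q + q = q + C*q)
z = 764 (z = -20 + 4*(-13*(1 - 10) + 79) = -20 + 4*(-13*(-9) + 79) = -20 + 4*(117 + 79) = -20 + 4*196 = -20 + 784 = 764)
z - f(-5)*G(-2)*0 = 764 - (-2*(-2))*0 = 764 - 4*0 = 764 - 1*0 = 764 + 0 = 764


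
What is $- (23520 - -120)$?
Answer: $-23640$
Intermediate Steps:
$- (23520 - -120) = - (23520 + 120) = \left(-1\right) 23640 = -23640$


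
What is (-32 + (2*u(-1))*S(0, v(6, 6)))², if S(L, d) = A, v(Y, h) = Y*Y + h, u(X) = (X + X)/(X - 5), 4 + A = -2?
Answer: 1296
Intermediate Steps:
A = -6 (A = -4 - 2 = -6)
u(X) = 2*X/(-5 + X) (u(X) = (2*X)/(-5 + X) = 2*X/(-5 + X))
v(Y, h) = h + Y² (v(Y, h) = Y² + h = h + Y²)
S(L, d) = -6
(-32 + (2*u(-1))*S(0, v(6, 6)))² = (-32 + (2*(2*(-1)/(-5 - 1)))*(-6))² = (-32 + (2*(2*(-1)/(-6)))*(-6))² = (-32 + (2*(2*(-1)*(-⅙)))*(-6))² = (-32 + (2*(⅓))*(-6))² = (-32 + (⅔)*(-6))² = (-32 - 4)² = (-36)² = 1296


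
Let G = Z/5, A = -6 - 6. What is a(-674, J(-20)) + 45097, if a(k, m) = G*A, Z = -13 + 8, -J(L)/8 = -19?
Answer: 45109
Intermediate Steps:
J(L) = 152 (J(L) = -8*(-19) = 152)
Z = -5
A = -12
G = -1 (G = -5/5 = -5*⅕ = -1)
a(k, m) = 12 (a(k, m) = -1*(-12) = 12)
a(-674, J(-20)) + 45097 = 12 + 45097 = 45109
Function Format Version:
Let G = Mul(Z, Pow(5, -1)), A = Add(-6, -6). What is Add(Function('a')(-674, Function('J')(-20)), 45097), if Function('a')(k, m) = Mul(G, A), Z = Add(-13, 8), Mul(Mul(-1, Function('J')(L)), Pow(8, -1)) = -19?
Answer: 45109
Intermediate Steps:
Function('J')(L) = 152 (Function('J')(L) = Mul(-8, -19) = 152)
Z = -5
A = -12
G = -1 (G = Mul(-5, Pow(5, -1)) = Mul(-5, Rational(1, 5)) = -1)
Function('a')(k, m) = 12 (Function('a')(k, m) = Mul(-1, -12) = 12)
Add(Function('a')(-674, Function('J')(-20)), 45097) = Add(12, 45097) = 45109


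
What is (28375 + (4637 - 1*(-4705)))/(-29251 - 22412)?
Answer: -37717/51663 ≈ -0.73006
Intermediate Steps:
(28375 + (4637 - 1*(-4705)))/(-29251 - 22412) = (28375 + (4637 + 4705))/(-51663) = (28375 + 9342)*(-1/51663) = 37717*(-1/51663) = -37717/51663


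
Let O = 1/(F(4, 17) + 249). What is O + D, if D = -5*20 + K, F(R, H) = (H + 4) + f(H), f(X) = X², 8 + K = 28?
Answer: -44719/559 ≈ -79.998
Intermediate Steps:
K = 20 (K = -8 + 28 = 20)
F(R, H) = 4 + H + H² (F(R, H) = (H + 4) + H² = (4 + H) + H² = 4 + H + H²)
O = 1/559 (O = 1/((4 + 17 + 17²) + 249) = 1/((4 + 17 + 289) + 249) = 1/(310 + 249) = 1/559 ≈ 0.0017889)
D = -80 (D = -5*20 + 20 = -100 + 20 = -80)
O + D = 1/559 - 80 = -44719/559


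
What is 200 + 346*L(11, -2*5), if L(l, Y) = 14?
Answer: 5044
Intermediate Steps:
200 + 346*L(11, -2*5) = 200 + 346*14 = 200 + 4844 = 5044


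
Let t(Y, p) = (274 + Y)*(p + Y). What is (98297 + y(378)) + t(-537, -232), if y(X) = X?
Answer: 300922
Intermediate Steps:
t(Y, p) = (274 + Y)*(Y + p)
(98297 + y(378)) + t(-537, -232) = (98297 + 378) + ((-537)**2 + 274*(-537) + 274*(-232) - 537*(-232)) = 98675 + (288369 - 147138 - 63568 + 124584) = 98675 + 202247 = 300922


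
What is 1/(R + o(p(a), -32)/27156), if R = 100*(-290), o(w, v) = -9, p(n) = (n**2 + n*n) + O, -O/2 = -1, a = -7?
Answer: -9052/262508003 ≈ -3.4483e-5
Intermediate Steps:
O = 2 (O = -2*(-1) = 2)
p(n) = 2 + 2*n**2 (p(n) = (n**2 + n*n) + 2 = (n**2 + n**2) + 2 = 2*n**2 + 2 = 2 + 2*n**2)
R = -29000
1/(R + o(p(a), -32)/27156) = 1/(-29000 - 9/27156) = 1/(-29000 - 9*1/27156) = 1/(-29000 - 3/9052) = 1/(-262508003/9052) = -9052/262508003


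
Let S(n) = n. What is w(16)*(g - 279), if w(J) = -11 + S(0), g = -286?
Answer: 6215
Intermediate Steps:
w(J) = -11 (w(J) = -11 + 0 = -11)
w(16)*(g - 279) = -11*(-286 - 279) = -11*(-565) = 6215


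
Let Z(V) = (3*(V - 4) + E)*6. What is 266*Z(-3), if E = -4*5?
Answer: -65436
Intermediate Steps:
E = -20
Z(V) = -192 + 18*V (Z(V) = (3*(V - 4) - 20)*6 = (3*(-4 + V) - 20)*6 = ((-12 + 3*V) - 20)*6 = (-32 + 3*V)*6 = -192 + 18*V)
266*Z(-3) = 266*(-192 + 18*(-3)) = 266*(-192 - 54) = 266*(-246) = -65436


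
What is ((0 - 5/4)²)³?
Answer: 15625/4096 ≈ 3.8147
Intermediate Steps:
((0 - 5/4)²)³ = ((-5/4)²)³ = (25/16)³ = 15625/4096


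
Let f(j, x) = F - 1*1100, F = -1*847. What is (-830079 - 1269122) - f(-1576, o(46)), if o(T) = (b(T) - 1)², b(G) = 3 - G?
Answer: -2097254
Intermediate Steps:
F = -847
o(T) = (2 - T)² (o(T) = ((3 - T) - 1)² = (2 - T)²)
f(j, x) = -1947 (f(j, x) = -847 - 1*1100 = -847 - 1100 = -1947)
(-830079 - 1269122) - f(-1576, o(46)) = (-830079 - 1269122) - 1*(-1947) = -2099201 + 1947 = -2097254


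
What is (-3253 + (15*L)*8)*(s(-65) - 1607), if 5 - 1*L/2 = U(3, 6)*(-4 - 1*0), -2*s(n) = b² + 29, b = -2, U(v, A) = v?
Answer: -2685269/2 ≈ -1.3426e+6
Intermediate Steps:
s(n) = -33/2 (s(n) = -((-2)² + 29)/2 = -(4 + 29)/2 = -½*33 = -33/2)
L = 34 (L = 10 - 6*(-4 - 1*0) = 10 - 6*(-4 + 0) = 10 - 6*(-4) = 10 - 2*(-12) = 10 + 24 = 34)
(-3253 + (15*L)*8)*(s(-65) - 1607) = (-3253 + (15*34)*8)*(-33/2 - 1607) = (-3253 + 510*8)*(-3247/2) = (-3253 + 4080)*(-3247/2) = 827*(-3247/2) = -2685269/2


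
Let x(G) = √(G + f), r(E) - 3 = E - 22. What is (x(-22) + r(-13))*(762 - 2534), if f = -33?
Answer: 56704 - 1772*I*√55 ≈ 56704.0 - 13142.0*I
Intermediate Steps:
r(E) = -19 + E (r(E) = 3 + (E - 22) = 3 + (-22 + E) = -19 + E)
x(G) = √(-33 + G) (x(G) = √(G - 33) = √(-33 + G))
(x(-22) + r(-13))*(762 - 2534) = (√(-33 - 22) + (-19 - 13))*(762 - 2534) = (√(-55) - 32)*(-1772) = (I*√55 - 32)*(-1772) = (-32 + I*√55)*(-1772) = 56704 - 1772*I*√55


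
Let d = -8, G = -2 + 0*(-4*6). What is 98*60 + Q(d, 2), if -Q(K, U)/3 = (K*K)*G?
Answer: 6264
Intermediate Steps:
G = -2 (G = -2 + 0*(-24) = -2 + 0 = -2)
Q(K, U) = 6*K**2 (Q(K, U) = -3*K*K*(-2) = -3*K**2*(-2) = -(-6)*K**2 = 6*K**2)
98*60 + Q(d, 2) = 98*60 + 6*(-8)**2 = 5880 + 6*64 = 5880 + 384 = 6264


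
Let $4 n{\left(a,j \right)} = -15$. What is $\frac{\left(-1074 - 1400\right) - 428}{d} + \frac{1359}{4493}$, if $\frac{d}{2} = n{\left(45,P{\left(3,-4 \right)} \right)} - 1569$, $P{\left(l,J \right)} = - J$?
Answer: $\frac{34626841}{28265463} \approx 1.2251$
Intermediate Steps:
$n{\left(a,j \right)} = - \frac{15}{4}$ ($n{\left(a,j \right)} = \frac{1}{4} \left(-15\right) = - \frac{15}{4}$)
$d = - \frac{6291}{2}$ ($d = 2 \left(- \frac{15}{4} - 1569\right) = 2 \left(- \frac{6291}{4}\right) = - \frac{6291}{2} \approx -3145.5$)
$\frac{\left(-1074 - 1400\right) - 428}{d} + \frac{1359}{4493} = \frac{\left(-1074 - 1400\right) - 428}{- \frac{6291}{2}} + \frac{1359}{4493} = \left(-2474 - 428\right) \left(- \frac{2}{6291}\right) + 1359 \cdot \frac{1}{4493} = \left(-2902\right) \left(- \frac{2}{6291}\right) + \frac{1359}{4493} = \frac{5804}{6291} + \frac{1359}{4493} = \frac{34626841}{28265463}$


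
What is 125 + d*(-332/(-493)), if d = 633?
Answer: 271781/493 ≈ 551.28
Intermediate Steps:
125 + d*(-332/(-493)) = 125 + 633*(-332/(-493)) = 125 + 633*(-332*(-1/493)) = 125 + 633*(332/493) = 125 + 210156/493 = 271781/493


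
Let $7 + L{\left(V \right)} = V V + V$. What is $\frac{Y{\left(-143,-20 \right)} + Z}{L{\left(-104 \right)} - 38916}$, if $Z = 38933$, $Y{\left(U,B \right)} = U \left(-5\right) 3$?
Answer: $- \frac{41078}{28211} \approx -1.4561$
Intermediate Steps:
$Y{\left(U,B \right)} = - 15 U$ ($Y{\left(U,B \right)} = - 5 U 3 = - 15 U$)
$L{\left(V \right)} = -7 + V + V^{2}$ ($L{\left(V \right)} = -7 + \left(V V + V\right) = -7 + \left(V^{2} + V\right) = -7 + \left(V + V^{2}\right) = -7 + V + V^{2}$)
$\frac{Y{\left(-143,-20 \right)} + Z}{L{\left(-104 \right)} - 38916} = \frac{\left(-15\right) \left(-143\right) + 38933}{\left(-7 - 104 + \left(-104\right)^{2}\right) - 38916} = \frac{2145 + 38933}{\left(-7 - 104 + 10816\right) - 38916} = \frac{41078}{10705 - 38916} = \frac{41078}{-28211} = 41078 \left(- \frac{1}{28211}\right) = - \frac{41078}{28211}$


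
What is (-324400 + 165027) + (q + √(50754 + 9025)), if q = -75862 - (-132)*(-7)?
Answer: -236159 + √59779 ≈ -2.3591e+5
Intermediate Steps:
q = -76786 (q = -75862 - 1*924 = -75862 - 924 = -76786)
(-324400 + 165027) + (q + √(50754 + 9025)) = (-324400 + 165027) + (-76786 + √(50754 + 9025)) = -159373 + (-76786 + √59779) = -236159 + √59779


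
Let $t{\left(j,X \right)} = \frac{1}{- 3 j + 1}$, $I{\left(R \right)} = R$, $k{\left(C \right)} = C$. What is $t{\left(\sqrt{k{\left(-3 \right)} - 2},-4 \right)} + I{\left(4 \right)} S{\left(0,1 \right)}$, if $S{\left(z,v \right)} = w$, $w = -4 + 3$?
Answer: $- \frac{183}{46} + \frac{3 i \sqrt{5}}{46} \approx -3.9783 + 0.14583 i$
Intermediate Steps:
$w = -1$
$S{\left(z,v \right)} = -1$
$t{\left(j,X \right)} = \frac{1}{1 - 3 j}$
$t{\left(\sqrt{k{\left(-3 \right)} - 2},-4 \right)} + I{\left(4 \right)} S{\left(0,1 \right)} = - \frac{1}{-1 + 3 \sqrt{-3 - 2}} + 4 \left(-1\right) = - \frac{1}{-1 + 3 \sqrt{-5}} - 4 = - \frac{1}{-1 + 3 i \sqrt{5}} - 4 = -4 - \frac{1}{-1 + 3 i \sqrt{5}}$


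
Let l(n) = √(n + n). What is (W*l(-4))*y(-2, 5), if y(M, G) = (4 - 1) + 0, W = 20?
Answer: 120*I*√2 ≈ 169.71*I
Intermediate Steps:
y(M, G) = 3 (y(M, G) = 3 + 0 = 3)
l(n) = √2*√n (l(n) = √(2*n) = √2*√n)
(W*l(-4))*y(-2, 5) = (20*(√2*√(-4)))*3 = (20*(√2*(2*I)))*3 = (20*(2*I*√2))*3 = (40*I*√2)*3 = 120*I*√2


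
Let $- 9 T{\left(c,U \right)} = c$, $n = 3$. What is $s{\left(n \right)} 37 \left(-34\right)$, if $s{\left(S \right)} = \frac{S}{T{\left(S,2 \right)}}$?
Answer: $11322$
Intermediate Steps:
$T{\left(c,U \right)} = - \frac{c}{9}$
$s{\left(S \right)} = -9$ ($s{\left(S \right)} = \frac{S}{\left(- \frac{1}{9}\right) S} = S \left(- \frac{9}{S}\right) = -9$)
$s{\left(n \right)} 37 \left(-34\right) = \left(-9\right) 37 \left(-34\right) = \left(-333\right) \left(-34\right) = 11322$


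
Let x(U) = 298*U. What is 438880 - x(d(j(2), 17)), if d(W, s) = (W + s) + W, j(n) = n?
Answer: 432622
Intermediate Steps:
d(W, s) = s + 2*W
438880 - x(d(j(2), 17)) = 438880 - 298*(17 + 2*2) = 438880 - 298*(17 + 4) = 438880 - 298*21 = 438880 - 1*6258 = 438880 - 6258 = 432622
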